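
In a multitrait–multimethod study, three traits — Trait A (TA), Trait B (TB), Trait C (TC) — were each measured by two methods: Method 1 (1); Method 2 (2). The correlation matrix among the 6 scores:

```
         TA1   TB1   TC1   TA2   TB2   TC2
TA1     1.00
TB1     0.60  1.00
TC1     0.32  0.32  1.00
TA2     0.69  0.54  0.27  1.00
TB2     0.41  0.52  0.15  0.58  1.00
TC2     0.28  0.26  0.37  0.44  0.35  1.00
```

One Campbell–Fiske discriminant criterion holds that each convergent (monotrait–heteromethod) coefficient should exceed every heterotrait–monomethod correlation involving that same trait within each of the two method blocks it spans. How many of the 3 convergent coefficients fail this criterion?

Convergent coefficients and their comparison sets:
TA (methods 1·2): 0.69 vs {0.60, 0.58, 0.32, 0.44} → pass.
TB (methods 1·2): 0.52 vs {0.60, 0.58, 0.32, 0.35} → fail.
TC (methods 1·2): 0.37 vs {0.32, 0.44, 0.32, 0.35} → fail.
2 of 3 fail.

2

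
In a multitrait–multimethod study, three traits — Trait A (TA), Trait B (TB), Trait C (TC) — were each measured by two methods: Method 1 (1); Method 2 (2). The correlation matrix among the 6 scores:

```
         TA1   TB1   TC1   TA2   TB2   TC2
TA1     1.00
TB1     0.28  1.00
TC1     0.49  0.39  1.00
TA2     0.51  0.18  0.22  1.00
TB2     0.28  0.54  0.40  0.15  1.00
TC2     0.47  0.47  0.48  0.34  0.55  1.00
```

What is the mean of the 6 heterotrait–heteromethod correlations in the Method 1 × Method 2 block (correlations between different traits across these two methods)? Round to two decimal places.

HTHM values (method 1 × method 2): 0.28, 0.47, 0.18, 0.47, 0.22, 0.40; mean = 2.02/6 = 0.34.

0.34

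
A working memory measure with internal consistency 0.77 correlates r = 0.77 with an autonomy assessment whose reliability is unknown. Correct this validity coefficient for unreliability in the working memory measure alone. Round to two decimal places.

0.88

Single correction: r_c = r_obs / √r_xx = 0.77 / √0.77 = 0.77 / 0.8775 ≈ 0.88.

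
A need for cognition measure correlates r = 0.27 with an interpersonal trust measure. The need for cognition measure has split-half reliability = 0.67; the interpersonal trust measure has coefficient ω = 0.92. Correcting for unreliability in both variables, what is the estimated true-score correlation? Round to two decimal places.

r_true = r_obs / √(r_xx · r_yy) = 0.27 / √(0.67 × 0.92) = 0.27 / √0.6164 = 0.27 / 0.7851 ≈ 0.34.

0.34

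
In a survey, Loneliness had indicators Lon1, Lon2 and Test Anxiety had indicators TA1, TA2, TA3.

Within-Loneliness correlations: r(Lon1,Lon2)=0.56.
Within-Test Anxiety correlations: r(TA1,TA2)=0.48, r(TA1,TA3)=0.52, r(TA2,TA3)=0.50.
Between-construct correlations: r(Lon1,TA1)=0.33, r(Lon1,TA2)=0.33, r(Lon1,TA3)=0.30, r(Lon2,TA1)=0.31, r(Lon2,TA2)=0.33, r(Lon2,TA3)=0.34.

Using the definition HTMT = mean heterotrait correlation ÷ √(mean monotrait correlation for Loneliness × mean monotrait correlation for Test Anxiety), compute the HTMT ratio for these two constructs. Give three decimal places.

Mean between = 1.94/6 = 0.3233.
Mean within-Lon = 0.56/1 = 0.5600; mean within-TA = 1.50/3 = 0.5000.
Geometric mean = √(0.5600 × 0.5000) = 0.5292.
HTMT = 0.3233 / 0.5292 = 0.611.

0.611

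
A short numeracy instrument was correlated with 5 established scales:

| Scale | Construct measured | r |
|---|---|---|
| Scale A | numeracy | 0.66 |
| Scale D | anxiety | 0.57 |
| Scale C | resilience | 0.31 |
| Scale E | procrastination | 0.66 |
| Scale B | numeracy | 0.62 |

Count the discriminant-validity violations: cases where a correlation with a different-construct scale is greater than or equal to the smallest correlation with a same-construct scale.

Convergent (same construct = numeracy): Scale A, Scale B.
Smallest convergent = 0.62. Discriminant values: 0.57, 0.31, 0.66; count ≥ 0.62 → 1.

1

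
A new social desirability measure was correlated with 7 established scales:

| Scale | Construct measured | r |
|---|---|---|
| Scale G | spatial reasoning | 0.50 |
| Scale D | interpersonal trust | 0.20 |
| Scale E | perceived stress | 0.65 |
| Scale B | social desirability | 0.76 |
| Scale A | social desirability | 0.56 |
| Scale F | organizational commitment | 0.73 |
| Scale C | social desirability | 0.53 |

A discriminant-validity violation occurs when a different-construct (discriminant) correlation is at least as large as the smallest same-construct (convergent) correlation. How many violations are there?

2

Convergent (same construct = social desirability): Scale B, Scale A, Scale C.
Smallest convergent = 0.53. Discriminant values: 0.50, 0.20, 0.65, 0.73; count ≥ 0.53 → 2.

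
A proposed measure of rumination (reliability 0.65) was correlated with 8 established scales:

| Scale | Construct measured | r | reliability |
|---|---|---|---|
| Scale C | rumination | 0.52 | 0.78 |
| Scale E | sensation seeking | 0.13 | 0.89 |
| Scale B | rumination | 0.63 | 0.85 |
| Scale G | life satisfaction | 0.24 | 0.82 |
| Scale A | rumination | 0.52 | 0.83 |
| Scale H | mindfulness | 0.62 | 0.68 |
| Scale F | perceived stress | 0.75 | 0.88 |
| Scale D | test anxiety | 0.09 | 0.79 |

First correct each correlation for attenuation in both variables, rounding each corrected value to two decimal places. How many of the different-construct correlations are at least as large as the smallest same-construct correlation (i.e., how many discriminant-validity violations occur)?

2

Disattenuated r (r / √(r_scale · r_new)):
  Scale C (conv): 0.52 / √(0.78·0.65) = 0.73
  Scale E (disc): 0.13 / √(0.89·0.65) = 0.17
  Scale B (conv): 0.63 / √(0.85·0.65) = 0.85
  Scale G (disc): 0.24 / √(0.82·0.65) = 0.33
  Scale A (conv): 0.52 / √(0.83·0.65) = 0.71
  Scale H (disc): 0.62 / √(0.68·0.65) = 0.93
  Scale F (disc): 0.75 / √(0.88·0.65) = 0.99
  Scale D (disc): 0.09 / √(0.79·0.65) = 0.13
Smallest convergent = 0.71. Discriminant values: 0.17, 0.33, 0.93, 0.99, 0.13; count ≥ 0.71 → 2.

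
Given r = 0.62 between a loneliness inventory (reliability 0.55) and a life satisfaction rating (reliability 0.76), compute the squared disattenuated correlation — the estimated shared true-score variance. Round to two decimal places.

Disattenuated r = 0.62 / √(0.55 × 0.76) = 0.62 / 0.6465 = 0.9590.
Shared true-score variance = 0.9590² = 0.9197 ≈ 0.92.

0.92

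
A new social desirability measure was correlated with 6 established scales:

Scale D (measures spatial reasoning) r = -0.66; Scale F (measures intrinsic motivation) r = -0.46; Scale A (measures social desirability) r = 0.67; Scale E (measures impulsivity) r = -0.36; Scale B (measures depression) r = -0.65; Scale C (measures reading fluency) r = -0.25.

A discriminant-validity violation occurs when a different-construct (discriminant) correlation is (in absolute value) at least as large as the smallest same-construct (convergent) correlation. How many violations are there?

Convergent (same construct = social desirability): Scale A.
Smallest convergent = 0.67. Discriminant |r|: 0.66, 0.46, 0.36, 0.65, 0.25; count ≥ 0.67 → 0.

0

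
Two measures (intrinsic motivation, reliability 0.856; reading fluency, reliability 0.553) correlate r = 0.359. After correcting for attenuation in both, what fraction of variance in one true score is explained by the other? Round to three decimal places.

0.272

Disattenuated r = 0.359 / √(0.856 × 0.553) = 0.359 / 0.6880 = 0.5218.
Shared true-score variance = 0.5218² = 0.2723 ≈ 0.272.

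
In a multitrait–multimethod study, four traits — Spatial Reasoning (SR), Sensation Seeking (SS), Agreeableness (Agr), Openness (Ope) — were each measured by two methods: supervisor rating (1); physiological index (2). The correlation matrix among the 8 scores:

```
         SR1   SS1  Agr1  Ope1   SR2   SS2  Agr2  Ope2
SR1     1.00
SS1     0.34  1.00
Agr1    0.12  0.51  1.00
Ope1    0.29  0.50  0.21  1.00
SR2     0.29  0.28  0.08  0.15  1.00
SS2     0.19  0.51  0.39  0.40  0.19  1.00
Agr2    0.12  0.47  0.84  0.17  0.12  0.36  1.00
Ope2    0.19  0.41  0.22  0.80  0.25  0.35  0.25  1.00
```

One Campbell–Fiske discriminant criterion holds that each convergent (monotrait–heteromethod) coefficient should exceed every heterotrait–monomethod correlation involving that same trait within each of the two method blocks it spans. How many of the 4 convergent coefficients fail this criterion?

2

Each convergent coefficient versus the relevant comparison correlations:
SR (methods 1·2): 0.29 vs {0.34, 0.19, 0.12, 0.12, 0.29, 0.25} → fail.
SS (methods 1·2): 0.51 vs {0.34, 0.19, 0.51, 0.36, 0.50, 0.35} → fail.
Agr (methods 1·2): 0.84 vs {0.12, 0.12, 0.51, 0.36, 0.21, 0.25} → pass.
Ope (methods 1·2): 0.80 vs {0.29, 0.25, 0.50, 0.35, 0.21, 0.25} → pass.
2 of 4 fail.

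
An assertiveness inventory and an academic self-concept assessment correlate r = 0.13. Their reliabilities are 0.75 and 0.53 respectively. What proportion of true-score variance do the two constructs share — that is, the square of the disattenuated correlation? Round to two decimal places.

0.04

Disattenuated r = 0.13 / √(0.75 × 0.53) = 0.13 / 0.6305 = 0.2062.
Shared true-score variance = 0.2062² = 0.0425 ≈ 0.04.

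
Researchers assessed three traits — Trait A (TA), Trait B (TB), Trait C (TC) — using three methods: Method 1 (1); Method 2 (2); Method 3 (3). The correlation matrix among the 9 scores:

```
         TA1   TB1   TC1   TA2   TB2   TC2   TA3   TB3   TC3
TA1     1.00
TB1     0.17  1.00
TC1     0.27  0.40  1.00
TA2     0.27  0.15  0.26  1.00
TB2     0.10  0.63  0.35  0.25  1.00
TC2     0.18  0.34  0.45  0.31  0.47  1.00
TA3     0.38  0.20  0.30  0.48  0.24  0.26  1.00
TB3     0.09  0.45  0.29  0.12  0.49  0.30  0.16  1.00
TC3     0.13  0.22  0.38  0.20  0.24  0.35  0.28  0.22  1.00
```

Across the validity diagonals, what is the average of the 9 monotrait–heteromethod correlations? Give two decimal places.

Convergent values: 0.27, 0.38, 0.48, 0.63, 0.45, 0.49, 0.45, 0.38, 0.35; mean = 3.88/9 = 0.43.

0.43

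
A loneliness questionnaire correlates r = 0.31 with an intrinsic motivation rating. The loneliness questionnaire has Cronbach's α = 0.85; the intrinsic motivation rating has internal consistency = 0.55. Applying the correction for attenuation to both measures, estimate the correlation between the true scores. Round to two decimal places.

r_true = r_obs / √(r_xx · r_yy) = 0.31 / √(0.85 × 0.55) = 0.31 / √0.4675 = 0.31 / 0.6837 ≈ 0.45.

0.45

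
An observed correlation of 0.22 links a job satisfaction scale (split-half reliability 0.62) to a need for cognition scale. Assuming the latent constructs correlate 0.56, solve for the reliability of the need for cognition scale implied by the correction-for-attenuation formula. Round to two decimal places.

0.25

r_true = r_obs / √(r_xx · r_yy) ⇒ 0.56 = 0.22 / √(0.62 · r_yy).
√(0.62 · r_yy) = 0.22 / 0.56 = 0.3929; 0.62 · r_yy = 0.1544; r_yy = 0.1544 / 0.62 ≈ 0.25.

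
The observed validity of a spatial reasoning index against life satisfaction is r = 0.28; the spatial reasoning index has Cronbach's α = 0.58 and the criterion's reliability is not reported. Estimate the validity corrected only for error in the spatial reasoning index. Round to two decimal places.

0.37

Single correction: r_c = r_obs / √r_xx = 0.28 / √0.58 = 0.28 / 0.7616 ≈ 0.37.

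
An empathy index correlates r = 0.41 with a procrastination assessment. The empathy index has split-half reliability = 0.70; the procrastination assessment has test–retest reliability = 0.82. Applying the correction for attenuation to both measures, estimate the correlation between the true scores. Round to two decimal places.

r_true = r_obs / √(r_xx · r_yy) = 0.41 / √(0.70 × 0.82) = 0.41 / √0.5740 = 0.41 / 0.7576 ≈ 0.54.

0.54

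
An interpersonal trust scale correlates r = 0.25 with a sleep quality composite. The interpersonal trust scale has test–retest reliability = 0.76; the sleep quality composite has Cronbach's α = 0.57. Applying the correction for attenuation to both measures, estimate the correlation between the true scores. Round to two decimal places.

r_true = r_obs / √(r_xx · r_yy) = 0.25 / √(0.76 × 0.57) = 0.25 / √0.4332 = 0.25 / 0.6582 ≈ 0.38.

0.38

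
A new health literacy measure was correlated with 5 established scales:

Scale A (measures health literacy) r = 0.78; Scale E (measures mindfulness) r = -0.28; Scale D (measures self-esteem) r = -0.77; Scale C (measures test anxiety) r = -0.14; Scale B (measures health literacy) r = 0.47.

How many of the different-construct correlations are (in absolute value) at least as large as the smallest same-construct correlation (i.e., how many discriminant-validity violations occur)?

Convergent (same construct = health literacy): Scale A, Scale B.
Smallest convergent = 0.47. Discriminant |r|: 0.28, 0.77, 0.14; count ≥ 0.47 → 1.

1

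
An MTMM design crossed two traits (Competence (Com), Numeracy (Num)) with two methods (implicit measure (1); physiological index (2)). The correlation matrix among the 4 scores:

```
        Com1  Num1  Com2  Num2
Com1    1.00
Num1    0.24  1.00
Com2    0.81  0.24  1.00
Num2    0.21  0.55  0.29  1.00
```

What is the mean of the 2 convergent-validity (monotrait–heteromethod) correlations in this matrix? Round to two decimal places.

Convergent values: 0.81, 0.55; mean = 1.36/2 = 0.68.

0.68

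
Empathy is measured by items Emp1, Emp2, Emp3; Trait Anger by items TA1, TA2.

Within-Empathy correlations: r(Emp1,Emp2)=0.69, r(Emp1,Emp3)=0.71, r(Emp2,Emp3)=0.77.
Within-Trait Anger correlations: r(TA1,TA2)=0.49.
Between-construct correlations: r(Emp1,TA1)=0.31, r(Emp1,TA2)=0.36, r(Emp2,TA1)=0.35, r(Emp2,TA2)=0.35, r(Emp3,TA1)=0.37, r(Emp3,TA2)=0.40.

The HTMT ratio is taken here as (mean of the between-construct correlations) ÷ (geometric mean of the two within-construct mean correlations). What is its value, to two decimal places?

Between-construct mean = 2.14/6 = 0.3567.
Mean within-Emp = 2.17/3 = 0.7233; mean within-TA = 0.49/1 = 0.4900.
Geometric mean = √(0.7233 × 0.4900) = 0.5953.
HTMT = 0.3567 / 0.5953 = 0.60.

0.60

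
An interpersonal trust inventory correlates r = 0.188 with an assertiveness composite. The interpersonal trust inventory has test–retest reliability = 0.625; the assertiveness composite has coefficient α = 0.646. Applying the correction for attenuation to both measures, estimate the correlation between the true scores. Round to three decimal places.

0.296

r_true = r_obs / √(r_xx · r_yy) = 0.188 / √(0.625 × 0.646) = 0.188 / √0.403750 = 0.188 / 0.6354 ≈ 0.296.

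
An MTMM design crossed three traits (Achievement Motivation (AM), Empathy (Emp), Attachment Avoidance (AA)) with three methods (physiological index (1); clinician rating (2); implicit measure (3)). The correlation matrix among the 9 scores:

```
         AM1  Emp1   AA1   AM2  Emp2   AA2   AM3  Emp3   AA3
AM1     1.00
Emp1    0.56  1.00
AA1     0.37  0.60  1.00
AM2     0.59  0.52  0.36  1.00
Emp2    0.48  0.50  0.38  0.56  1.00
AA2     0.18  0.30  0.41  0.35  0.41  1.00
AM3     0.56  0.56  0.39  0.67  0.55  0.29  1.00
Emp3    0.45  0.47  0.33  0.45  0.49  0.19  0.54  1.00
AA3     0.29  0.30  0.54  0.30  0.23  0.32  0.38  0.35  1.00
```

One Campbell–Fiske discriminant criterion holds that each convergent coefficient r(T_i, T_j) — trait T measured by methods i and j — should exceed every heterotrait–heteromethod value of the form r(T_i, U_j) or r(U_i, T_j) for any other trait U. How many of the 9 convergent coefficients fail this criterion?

Convergent coefficients and their comparison sets:
AM (methods 1·2): 0.59 vs {0.48, 0.52, 0.18, 0.36} → pass.
AM (methods 1·3): 0.56 vs {0.45, 0.56, 0.29, 0.39} → fail.
AM (methods 2·3): 0.67 vs {0.45, 0.55, 0.30, 0.29} → pass.
Emp (methods 1·2): 0.50 vs {0.52, 0.48, 0.30, 0.38} → fail.
Emp (methods 1·3): 0.47 vs {0.56, 0.45, 0.30, 0.33} → fail.
Emp (methods 2·3): 0.49 vs {0.55, 0.45, 0.23, 0.19} → fail.
AA (methods 1·2): 0.41 vs {0.36, 0.18, 0.38, 0.30} → pass.
AA (methods 1·3): 0.54 vs {0.39, 0.29, 0.33, 0.30} → pass.
AA (methods 2·3): 0.32 vs {0.29, 0.30, 0.19, 0.23} → pass.
4 of 9 fail.

4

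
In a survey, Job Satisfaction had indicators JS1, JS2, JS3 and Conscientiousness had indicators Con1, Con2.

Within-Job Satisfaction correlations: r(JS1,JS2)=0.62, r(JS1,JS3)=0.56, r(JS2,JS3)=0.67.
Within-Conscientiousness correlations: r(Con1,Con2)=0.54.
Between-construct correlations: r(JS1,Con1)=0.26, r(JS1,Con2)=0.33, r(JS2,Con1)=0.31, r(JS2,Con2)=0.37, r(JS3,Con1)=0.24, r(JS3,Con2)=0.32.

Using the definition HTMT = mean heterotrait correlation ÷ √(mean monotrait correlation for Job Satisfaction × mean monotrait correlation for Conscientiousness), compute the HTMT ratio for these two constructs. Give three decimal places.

0.529

Mean heterotrait r = 1.83/6 = 0.3050.
Mean within-JS = 1.85/3 = 0.6167; mean within-Con = 0.54/1 = 0.5400.
Geometric mean = √(0.6167 × 0.5400) = 0.5771.
HTMT = 0.3050 / 0.5771 = 0.529.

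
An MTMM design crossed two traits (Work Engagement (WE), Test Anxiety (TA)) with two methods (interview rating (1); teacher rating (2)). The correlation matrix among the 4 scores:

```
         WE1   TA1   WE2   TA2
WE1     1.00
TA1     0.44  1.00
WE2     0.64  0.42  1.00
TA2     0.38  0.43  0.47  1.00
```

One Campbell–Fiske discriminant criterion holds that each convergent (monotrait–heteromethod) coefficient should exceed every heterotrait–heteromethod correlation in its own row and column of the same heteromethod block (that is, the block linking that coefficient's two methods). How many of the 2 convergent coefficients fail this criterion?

Checking each validity diagonal entry against its comparison values:
WE (methods 1·2): 0.64 vs {0.38, 0.42} → pass.
TA (methods 1·2): 0.43 vs {0.42, 0.38} → pass.
0 of 2 fail.

0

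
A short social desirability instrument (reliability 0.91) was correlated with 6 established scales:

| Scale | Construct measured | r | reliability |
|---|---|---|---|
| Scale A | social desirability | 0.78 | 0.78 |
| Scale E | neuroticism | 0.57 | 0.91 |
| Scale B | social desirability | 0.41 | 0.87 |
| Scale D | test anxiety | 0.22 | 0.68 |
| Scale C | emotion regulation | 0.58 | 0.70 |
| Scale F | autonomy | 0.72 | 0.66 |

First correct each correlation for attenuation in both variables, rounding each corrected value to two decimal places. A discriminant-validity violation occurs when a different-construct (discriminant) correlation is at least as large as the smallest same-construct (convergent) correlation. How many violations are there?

3

Disattenuated r (r / √(r_scale · r_new)):
  Scale A (conv): 0.78 / √(0.78·0.91) = 0.93
  Scale E (disc): 0.57 / √(0.91·0.91) = 0.63
  Scale B (conv): 0.41 / √(0.87·0.91) = 0.46
  Scale D (disc): 0.22 / √(0.68·0.91) = 0.28
  Scale C (disc): 0.58 / √(0.70·0.91) = 0.73
  Scale F (disc): 0.72 / √(0.66·0.91) = 0.93
Smallest convergent = 0.46. Discriminant values: 0.63, 0.28, 0.73, 0.93; count ≥ 0.46 → 3.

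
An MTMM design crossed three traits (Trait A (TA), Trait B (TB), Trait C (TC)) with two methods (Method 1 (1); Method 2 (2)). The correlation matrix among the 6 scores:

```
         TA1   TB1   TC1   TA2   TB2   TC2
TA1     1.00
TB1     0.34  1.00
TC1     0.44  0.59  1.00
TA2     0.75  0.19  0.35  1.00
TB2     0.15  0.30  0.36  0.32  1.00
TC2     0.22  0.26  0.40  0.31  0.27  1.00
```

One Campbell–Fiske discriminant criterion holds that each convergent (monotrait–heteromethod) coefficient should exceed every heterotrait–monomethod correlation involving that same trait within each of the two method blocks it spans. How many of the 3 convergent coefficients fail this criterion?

Each convergent coefficient versus the relevant comparison correlations:
TA (methods 1·2): 0.75 vs {0.34, 0.32, 0.44, 0.31} → pass.
TB (methods 1·2): 0.30 vs {0.34, 0.32, 0.59, 0.27} → fail.
TC (methods 1·2): 0.40 vs {0.44, 0.31, 0.59, 0.27} → fail.
2 of 3 fail.

2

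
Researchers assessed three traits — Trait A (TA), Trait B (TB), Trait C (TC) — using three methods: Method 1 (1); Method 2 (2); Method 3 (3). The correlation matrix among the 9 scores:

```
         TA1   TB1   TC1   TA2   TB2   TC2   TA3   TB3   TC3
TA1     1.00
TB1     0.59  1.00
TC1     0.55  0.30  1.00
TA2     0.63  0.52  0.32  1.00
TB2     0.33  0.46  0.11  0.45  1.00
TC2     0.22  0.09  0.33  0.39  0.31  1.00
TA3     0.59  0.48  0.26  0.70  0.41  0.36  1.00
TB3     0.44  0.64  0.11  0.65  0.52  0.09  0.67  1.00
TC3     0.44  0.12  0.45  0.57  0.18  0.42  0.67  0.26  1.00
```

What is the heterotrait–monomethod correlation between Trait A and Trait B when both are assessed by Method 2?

Different traits, same method: r(TA2, TB2) = 0.45.

0.45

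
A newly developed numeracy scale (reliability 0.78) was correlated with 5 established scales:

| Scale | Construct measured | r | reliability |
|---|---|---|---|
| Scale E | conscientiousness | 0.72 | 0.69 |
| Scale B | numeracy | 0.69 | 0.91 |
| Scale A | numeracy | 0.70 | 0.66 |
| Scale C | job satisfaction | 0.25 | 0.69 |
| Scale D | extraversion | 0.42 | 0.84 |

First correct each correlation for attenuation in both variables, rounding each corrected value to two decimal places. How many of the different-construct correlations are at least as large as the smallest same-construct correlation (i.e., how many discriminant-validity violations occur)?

Disattenuated r (r / √(r_scale · r_new)):
  Scale E (disc): 0.72 / √(0.69·0.78) = 0.98
  Scale B (conv): 0.69 / √(0.91·0.78) = 0.82
  Scale A (conv): 0.70 / √(0.66·0.78) = 0.98
  Scale C (disc): 0.25 / √(0.69·0.78) = 0.34
  Scale D (disc): 0.42 / √(0.84·0.78) = 0.52
Smallest convergent = 0.82. Discriminant values: 0.98, 0.34, 0.52; count ≥ 0.82 → 1.

1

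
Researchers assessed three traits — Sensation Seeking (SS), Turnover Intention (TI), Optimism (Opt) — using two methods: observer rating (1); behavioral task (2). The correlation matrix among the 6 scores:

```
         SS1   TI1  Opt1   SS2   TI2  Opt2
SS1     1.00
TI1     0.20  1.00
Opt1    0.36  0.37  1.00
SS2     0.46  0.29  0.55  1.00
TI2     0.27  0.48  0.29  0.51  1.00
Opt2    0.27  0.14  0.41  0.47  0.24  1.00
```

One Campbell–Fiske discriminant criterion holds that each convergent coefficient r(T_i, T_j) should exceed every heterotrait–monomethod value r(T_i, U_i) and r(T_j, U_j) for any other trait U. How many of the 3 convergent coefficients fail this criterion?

Checking each validity diagonal entry against its comparison values:
SS (methods 1·2): 0.46 vs {0.20, 0.51, 0.36, 0.47} → fail.
TI (methods 1·2): 0.48 vs {0.20, 0.51, 0.37, 0.24} → fail.
Opt (methods 1·2): 0.41 vs {0.36, 0.47, 0.37, 0.24} → fail.
3 of 3 fail.

3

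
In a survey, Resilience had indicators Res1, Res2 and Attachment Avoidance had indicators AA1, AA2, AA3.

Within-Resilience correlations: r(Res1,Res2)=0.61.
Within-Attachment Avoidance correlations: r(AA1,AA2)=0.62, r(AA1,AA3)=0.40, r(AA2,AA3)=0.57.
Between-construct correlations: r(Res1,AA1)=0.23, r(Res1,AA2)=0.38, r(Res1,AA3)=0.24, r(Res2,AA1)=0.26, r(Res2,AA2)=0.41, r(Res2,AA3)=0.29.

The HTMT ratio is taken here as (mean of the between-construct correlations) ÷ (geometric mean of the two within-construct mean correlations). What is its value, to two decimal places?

Mean heterotrait r = 1.81/6 = 0.3017.
Mean within-Res = 0.61/1 = 0.6100; mean within-AA = 1.59/3 = 0.5300.
Geometric mean = √(0.6100 × 0.5300) = 0.5686.
HTMT = 0.3017 / 0.5686 = 0.53.

0.53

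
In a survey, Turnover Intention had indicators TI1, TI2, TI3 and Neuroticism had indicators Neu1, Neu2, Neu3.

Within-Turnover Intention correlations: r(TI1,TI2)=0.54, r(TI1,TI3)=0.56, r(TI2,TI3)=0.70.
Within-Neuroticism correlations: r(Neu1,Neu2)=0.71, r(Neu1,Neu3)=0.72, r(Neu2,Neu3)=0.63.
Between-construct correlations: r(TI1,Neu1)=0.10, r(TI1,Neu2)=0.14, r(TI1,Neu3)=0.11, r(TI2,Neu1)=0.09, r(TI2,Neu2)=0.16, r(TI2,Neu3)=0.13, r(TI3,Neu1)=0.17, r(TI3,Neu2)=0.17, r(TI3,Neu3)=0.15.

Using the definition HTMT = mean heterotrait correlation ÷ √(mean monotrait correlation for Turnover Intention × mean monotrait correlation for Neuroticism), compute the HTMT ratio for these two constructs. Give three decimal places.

0.211

Mean heterotrait r = 1.22/9 = 0.1356.
Mean within-TI = 1.80/3 = 0.6000; mean within-Neu = 2.06/3 = 0.6867.
Geometric mean = √(0.6000 × 0.6867) = 0.6419.
HTMT = 0.1356 / 0.6419 = 0.211.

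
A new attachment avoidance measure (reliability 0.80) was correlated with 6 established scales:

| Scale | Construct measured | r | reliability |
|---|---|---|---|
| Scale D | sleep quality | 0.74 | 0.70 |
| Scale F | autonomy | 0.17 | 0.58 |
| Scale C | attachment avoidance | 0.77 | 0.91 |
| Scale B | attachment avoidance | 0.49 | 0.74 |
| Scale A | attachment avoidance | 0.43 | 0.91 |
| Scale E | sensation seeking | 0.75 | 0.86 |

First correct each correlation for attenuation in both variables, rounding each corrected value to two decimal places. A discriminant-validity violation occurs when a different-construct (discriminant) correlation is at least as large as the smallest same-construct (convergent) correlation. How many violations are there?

Disattenuated r (r / √(r_scale · r_new)):
  Scale D (disc): 0.74 / √(0.70·0.80) = 0.99
  Scale F (disc): 0.17 / √(0.58·0.80) = 0.25
  Scale C (conv): 0.77 / √(0.91·0.80) = 0.90
  Scale B (conv): 0.49 / √(0.74·0.80) = 0.64
  Scale A (conv): 0.43 / √(0.91·0.80) = 0.50
  Scale E (disc): 0.75 / √(0.86·0.80) = 0.90
Smallest convergent = 0.50. Discriminant values: 0.99, 0.25, 0.90; count ≥ 0.50 → 2.

2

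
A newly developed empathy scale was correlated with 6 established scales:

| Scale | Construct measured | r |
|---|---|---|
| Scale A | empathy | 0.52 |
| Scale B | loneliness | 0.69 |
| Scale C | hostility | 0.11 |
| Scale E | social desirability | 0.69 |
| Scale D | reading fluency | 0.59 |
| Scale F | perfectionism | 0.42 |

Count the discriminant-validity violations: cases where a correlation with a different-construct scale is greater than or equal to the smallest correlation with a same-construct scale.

Convergent (same construct = empathy): Scale A.
Smallest convergent = 0.52. Discriminant values: 0.69, 0.11, 0.69, 0.59, 0.42; count ≥ 0.52 → 3.

3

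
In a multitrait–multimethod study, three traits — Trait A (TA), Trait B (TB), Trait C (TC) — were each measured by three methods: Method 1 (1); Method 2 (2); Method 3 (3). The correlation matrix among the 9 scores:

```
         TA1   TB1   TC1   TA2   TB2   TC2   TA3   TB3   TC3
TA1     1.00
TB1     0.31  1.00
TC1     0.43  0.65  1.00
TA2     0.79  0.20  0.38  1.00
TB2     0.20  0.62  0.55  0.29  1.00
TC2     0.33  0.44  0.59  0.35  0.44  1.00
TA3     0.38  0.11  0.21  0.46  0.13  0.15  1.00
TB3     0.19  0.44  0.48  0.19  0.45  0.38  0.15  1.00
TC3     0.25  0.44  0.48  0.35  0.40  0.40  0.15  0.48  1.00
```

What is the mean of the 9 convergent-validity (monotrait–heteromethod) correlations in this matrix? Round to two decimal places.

Convergent values: 0.79, 0.38, 0.46, 0.62, 0.44, 0.45, 0.59, 0.48, 0.40; mean = 4.61/9 = 0.51.

0.51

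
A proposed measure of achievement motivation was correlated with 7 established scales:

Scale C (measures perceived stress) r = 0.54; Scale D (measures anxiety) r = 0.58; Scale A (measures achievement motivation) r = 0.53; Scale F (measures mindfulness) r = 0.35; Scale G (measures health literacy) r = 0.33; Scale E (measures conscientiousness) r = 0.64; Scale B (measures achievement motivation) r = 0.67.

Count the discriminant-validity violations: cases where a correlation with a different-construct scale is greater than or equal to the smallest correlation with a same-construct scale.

Convergent (same construct = achievement motivation): Scale A, Scale B.
Smallest convergent = 0.53. Discriminant values: 0.54, 0.58, 0.35, 0.33, 0.64; count ≥ 0.53 → 3.

3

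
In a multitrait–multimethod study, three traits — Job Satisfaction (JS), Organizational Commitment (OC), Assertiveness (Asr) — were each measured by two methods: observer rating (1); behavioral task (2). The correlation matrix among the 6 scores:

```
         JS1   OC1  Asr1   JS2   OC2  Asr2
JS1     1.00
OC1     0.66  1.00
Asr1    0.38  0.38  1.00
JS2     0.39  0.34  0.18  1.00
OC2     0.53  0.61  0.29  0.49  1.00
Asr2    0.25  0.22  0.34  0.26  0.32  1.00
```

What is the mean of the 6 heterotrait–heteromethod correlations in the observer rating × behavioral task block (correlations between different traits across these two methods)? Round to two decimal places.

HTHM values (method 1 × method 2): 0.53, 0.25, 0.34, 0.22, 0.18, 0.29; mean = 1.81/6 = 0.30.

0.30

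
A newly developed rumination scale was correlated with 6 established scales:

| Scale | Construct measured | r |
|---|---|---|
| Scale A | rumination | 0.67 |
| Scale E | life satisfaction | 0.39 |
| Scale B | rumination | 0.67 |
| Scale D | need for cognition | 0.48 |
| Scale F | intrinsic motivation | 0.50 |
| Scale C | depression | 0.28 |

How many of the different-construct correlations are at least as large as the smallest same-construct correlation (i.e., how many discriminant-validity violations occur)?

Convergent (same construct = rumination): Scale A, Scale B.
Smallest convergent = 0.67. Discriminant values: 0.39, 0.48, 0.50, 0.28; count ≥ 0.67 → 0.

0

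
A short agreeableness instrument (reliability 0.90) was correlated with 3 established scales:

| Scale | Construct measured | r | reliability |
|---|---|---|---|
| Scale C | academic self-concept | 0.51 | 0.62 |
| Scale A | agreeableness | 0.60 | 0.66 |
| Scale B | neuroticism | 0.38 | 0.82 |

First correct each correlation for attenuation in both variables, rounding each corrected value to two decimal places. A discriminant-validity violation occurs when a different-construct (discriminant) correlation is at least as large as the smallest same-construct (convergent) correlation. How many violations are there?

0

Disattenuated r (r / √(r_scale · r_new)):
  Scale C (disc): 0.51 / √(0.62·0.90) = 0.68
  Scale A (conv): 0.60 / √(0.66·0.90) = 0.78
  Scale B (disc): 0.38 / √(0.82·0.90) = 0.44
Smallest convergent = 0.78. Discriminant values: 0.68, 0.44; count ≥ 0.78 → 0.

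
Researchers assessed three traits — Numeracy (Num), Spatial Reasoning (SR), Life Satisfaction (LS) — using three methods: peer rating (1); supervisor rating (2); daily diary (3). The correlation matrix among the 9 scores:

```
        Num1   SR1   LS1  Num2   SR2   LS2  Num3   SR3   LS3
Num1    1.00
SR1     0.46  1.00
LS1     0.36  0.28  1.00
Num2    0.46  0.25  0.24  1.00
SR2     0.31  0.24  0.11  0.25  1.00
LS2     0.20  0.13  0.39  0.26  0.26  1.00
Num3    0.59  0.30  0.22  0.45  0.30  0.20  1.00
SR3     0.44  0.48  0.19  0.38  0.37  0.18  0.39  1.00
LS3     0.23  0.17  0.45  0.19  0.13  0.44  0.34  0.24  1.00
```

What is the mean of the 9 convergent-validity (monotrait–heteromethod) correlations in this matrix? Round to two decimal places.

Convergent values: 0.46, 0.59, 0.45, 0.24, 0.48, 0.37, 0.39, 0.45, 0.44; mean = 3.87/9 = 0.43.

0.43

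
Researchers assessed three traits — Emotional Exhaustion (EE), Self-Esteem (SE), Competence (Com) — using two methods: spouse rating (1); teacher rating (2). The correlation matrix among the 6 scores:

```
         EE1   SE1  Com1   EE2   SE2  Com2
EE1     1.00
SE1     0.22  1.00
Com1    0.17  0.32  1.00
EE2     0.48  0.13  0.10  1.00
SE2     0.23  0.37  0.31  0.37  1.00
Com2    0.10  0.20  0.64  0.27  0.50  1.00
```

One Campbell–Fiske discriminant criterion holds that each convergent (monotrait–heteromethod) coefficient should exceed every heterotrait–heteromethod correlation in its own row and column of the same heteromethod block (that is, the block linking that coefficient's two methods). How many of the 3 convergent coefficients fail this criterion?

0

Each convergent coefficient versus the relevant comparison correlations:
EE (methods 1·2): 0.48 vs {0.23, 0.13, 0.10, 0.10} → pass.
SE (methods 1·2): 0.37 vs {0.13, 0.23, 0.20, 0.31} → pass.
Com (methods 1·2): 0.64 vs {0.10, 0.10, 0.31, 0.20} → pass.
0 of 3 fail.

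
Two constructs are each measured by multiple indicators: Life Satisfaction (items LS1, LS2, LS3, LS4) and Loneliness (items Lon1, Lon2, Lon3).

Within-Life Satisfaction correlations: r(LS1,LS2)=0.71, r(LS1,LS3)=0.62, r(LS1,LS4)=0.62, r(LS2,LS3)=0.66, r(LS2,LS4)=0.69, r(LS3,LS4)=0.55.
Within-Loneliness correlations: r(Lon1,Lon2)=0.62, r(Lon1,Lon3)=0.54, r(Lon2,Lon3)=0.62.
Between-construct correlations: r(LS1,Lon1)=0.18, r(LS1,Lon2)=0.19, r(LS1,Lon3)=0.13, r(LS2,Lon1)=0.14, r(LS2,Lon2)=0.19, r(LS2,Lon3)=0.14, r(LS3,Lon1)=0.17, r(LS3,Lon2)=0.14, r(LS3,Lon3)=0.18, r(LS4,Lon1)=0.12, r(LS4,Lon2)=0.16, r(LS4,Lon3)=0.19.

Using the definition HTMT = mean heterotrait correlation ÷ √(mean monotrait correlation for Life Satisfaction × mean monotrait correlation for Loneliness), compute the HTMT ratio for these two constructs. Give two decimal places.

0.26

Between-construct mean = 1.93/12 = 0.1608.
Mean within-LS = 3.85/6 = 0.6417; mean within-Lon = 1.78/3 = 0.5933.
Geometric mean = √(0.6417 × 0.5933) = 0.6170.
HTMT = 0.1608 / 0.6170 = 0.26.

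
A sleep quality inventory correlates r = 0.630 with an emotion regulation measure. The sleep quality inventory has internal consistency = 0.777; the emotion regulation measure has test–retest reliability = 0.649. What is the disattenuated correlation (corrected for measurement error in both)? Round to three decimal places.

0.887

r_true = r_obs / √(r_xx · r_yy) = 0.630 / √(0.777 × 0.649) = 0.630 / √0.504273 = 0.630 / 0.7101 ≈ 0.887.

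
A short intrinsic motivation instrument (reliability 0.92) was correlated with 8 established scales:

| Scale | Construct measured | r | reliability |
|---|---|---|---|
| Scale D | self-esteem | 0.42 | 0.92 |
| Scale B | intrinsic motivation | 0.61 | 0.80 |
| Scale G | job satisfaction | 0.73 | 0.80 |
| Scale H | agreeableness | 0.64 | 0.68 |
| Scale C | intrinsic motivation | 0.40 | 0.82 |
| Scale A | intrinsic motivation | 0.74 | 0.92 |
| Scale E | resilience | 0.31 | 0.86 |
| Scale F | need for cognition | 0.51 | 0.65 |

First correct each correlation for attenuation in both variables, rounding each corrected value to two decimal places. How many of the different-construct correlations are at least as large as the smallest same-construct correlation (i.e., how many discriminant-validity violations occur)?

4

Disattenuated r (r / √(r_scale · r_new)):
  Scale D (disc): 0.42 / √(0.92·0.92) = 0.46
  Scale B (conv): 0.61 / √(0.80·0.92) = 0.71
  Scale G (disc): 0.73 / √(0.80·0.92) = 0.85
  Scale H (disc): 0.64 / √(0.68·0.92) = 0.81
  Scale C (conv): 0.40 / √(0.82·0.92) = 0.46
  Scale A (conv): 0.74 / √(0.92·0.92) = 0.80
  Scale E (disc): 0.31 / √(0.86·0.92) = 0.35
  Scale F (disc): 0.51 / √(0.65·0.92) = 0.66
Smallest convergent = 0.46. Discriminant values: 0.46, 0.85, 0.81, 0.35, 0.66; count ≥ 0.46 → 4.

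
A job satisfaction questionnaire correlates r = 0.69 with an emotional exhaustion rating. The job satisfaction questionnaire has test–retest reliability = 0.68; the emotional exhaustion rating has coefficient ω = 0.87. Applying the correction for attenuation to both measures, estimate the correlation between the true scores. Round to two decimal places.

r_true = r_obs / √(r_xx · r_yy) = 0.69 / √(0.68 × 0.87) = 0.69 / √0.5916 = 0.69 / 0.7692 ≈ 0.90.

0.90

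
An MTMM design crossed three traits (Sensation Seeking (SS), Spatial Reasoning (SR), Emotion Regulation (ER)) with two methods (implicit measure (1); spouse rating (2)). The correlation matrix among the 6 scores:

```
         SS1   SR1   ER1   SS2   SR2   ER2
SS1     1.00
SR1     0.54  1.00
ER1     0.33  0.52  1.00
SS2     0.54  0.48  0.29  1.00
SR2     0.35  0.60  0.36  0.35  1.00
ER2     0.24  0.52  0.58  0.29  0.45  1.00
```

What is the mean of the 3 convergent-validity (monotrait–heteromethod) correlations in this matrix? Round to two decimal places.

0.57

Convergent values: 0.54, 0.60, 0.58; mean = 1.72/3 = 0.57.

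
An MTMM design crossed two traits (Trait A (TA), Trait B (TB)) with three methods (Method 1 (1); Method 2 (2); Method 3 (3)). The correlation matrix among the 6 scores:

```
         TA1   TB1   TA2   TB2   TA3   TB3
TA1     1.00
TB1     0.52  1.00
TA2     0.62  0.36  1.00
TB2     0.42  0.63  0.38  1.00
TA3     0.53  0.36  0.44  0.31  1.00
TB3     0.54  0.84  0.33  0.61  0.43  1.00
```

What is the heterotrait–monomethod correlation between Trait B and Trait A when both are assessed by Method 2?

Different traits, same method: r(TB2, TA2) = 0.38.

0.38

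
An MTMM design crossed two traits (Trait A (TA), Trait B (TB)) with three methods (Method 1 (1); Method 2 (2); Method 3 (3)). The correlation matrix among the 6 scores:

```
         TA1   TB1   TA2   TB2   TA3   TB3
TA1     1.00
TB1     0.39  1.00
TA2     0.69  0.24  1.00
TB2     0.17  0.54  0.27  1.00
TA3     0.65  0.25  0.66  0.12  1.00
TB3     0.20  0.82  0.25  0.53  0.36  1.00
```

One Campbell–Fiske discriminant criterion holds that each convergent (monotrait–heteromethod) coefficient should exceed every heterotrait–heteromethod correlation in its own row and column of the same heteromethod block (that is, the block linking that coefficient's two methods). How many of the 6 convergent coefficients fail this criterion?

0

Checking each validity diagonal entry against its comparison values:
TA (methods 1·2): 0.69 vs {0.17, 0.24} → pass.
TA (methods 1·3): 0.65 vs {0.20, 0.25} → pass.
TA (methods 2·3): 0.66 vs {0.25, 0.12} → pass.
TB (methods 1·2): 0.54 vs {0.24, 0.17} → pass.
TB (methods 1·3): 0.82 vs {0.25, 0.20} → pass.
TB (methods 2·3): 0.53 vs {0.12, 0.25} → pass.
0 of 6 fail.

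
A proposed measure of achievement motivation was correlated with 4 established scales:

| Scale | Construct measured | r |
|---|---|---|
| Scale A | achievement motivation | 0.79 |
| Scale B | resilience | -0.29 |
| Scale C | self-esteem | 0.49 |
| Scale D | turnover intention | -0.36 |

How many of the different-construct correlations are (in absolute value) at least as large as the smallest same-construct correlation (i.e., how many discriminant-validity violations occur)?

0

Convergent (same construct = achievement motivation): Scale A.
Smallest convergent = 0.79. Discriminant |r|: 0.29, 0.49, 0.36; count ≥ 0.79 → 0.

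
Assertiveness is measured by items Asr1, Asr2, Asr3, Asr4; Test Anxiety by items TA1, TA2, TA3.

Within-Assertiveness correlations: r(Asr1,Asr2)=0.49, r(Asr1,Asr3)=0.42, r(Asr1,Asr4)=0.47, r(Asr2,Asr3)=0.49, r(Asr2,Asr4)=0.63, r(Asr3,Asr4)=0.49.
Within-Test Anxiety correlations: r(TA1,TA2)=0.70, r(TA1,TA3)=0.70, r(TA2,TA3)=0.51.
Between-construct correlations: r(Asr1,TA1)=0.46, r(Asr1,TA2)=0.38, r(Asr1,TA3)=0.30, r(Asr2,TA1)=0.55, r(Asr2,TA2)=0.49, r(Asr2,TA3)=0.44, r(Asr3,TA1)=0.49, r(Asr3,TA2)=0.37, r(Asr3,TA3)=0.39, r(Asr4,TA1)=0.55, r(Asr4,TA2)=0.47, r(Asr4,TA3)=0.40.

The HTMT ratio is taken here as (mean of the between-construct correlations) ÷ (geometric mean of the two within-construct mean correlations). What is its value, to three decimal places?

Mean heterotrait r = 5.29/12 = 0.4408.
Mean within-Asr = 2.99/6 = 0.4983; mean within-TA = 1.91/3 = 0.6367.
Geometric mean = √(0.4983 × 0.6367) = 0.5633.
HTMT = 0.4408 / 0.5633 = 0.783.

0.783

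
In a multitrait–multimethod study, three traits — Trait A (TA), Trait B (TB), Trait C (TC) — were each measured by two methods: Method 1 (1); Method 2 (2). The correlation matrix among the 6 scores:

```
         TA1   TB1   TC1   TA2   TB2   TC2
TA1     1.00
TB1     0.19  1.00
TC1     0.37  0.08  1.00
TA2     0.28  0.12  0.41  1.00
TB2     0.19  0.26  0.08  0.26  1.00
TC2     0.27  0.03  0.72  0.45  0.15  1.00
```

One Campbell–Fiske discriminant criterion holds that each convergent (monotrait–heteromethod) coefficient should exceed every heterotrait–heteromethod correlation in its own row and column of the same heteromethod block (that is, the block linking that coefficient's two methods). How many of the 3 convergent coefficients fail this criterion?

Each convergent coefficient versus the relevant comparison correlations:
TA (methods 1·2): 0.28 vs {0.19, 0.12, 0.27, 0.41} → fail.
TB (methods 1·2): 0.26 vs {0.12, 0.19, 0.03, 0.08} → pass.
TC (methods 1·2): 0.72 vs {0.41, 0.27, 0.08, 0.03} → pass.
1 of 3 fail.

1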